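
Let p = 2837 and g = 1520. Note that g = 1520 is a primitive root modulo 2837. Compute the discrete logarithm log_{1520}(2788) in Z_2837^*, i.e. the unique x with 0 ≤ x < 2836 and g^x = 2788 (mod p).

Baby-step giant-step with m = ceil(sqrt(2836)) = 54.
Baby table (1520^j mod 2837 for j=0..53):
  0:1  1:1520  2:1082  3:2017  4:1880  5:741  6:31  7:1728
  8:2335  9:113  10:1540  11:275  12:961  13:2502  14:1460  15:666
  16:2348  17:14  18:1421  19:963  20:2705  21:787  22:1863  23:434
  24:1496  25:1483  26:1582  27:1701  28:1013  29:2106  30:984  31:581
  32:813  33:1665  34:196  35:35  36:2134  37:989  38:2507  39:549
  40:402  41:1085  42:903  43:2289  44:1118  45:2834  46:1114  47:2428
  48:2460  49:34  50:614  51:2744  52:490  53:1506
Giant step factor: 1520^(-54) ≡ 1498 (mod 2837).
Scan 2788·1498^i mod 2837 for i = 0, 1, …:
  i=0: 2788   i=1: 360   i=2: 250   i=3: 16
  i=4: 1272   i=5: 1829   i=6: 2137   i=7: 1090
  i=8: 1545   i=9: 2255     …   i=17: 1792
  i=18: 614
Match at i=18, j=50: x = 18·54 + 50 = 1022.

1022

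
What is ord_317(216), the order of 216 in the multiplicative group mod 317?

158

The order of 216 must divide p − 1 = 316 = 2^2 · 79.
Divisors: 1, 2, 4, 79, 158, 316.
Check each in increasing order: 216^1 ≡ 216;  216^2 ≡ 57;  216^4 ≡ 79;  216^79 ≡ 316;  216^158 ≡ 1.
Smallest exponent giving 1 is 158.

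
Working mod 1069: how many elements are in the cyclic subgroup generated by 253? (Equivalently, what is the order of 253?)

The order of 253 must divide p − 1 = 1068 = 2^2 · 3 · 89.
Divisors: 1, 2, 3, 4, 6, 12, 89, 178, 267, 356, 534, 1068.
Check each in increasing order: 253^1 ≡ 253;  253^2 ≡ 938;  253^3 ≡ 1065;  253^4 ≡ 57;  253^6 ≡ 16;  253^12 ≡ 256;  253^89 ≡ 1.
Smallest exponent giving 1 is 89.

89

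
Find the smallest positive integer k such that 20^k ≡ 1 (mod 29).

7

The order of 20 must divide p − 1 = 28 = 2^2 · 7.
Divisors: 1, 2, 4, 7, 14, 28.
Check each in increasing order: 20^1 ≡ 20;  20^2 ≡ 23;  20^4 ≡ 7;  20^7 ≡ 1.
Smallest exponent giving 1 is 7.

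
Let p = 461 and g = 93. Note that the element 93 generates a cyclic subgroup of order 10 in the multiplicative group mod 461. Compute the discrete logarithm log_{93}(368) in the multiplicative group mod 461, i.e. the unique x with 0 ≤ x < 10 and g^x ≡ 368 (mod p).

6

Successive powers of 93 modulo 461:
  93^0=1  93^1=93  93^2=351  93^3=373  93^4=114  93^5=460
  93^6=368
So 93^6 ≡ 368 (mod 461), giving x = 6.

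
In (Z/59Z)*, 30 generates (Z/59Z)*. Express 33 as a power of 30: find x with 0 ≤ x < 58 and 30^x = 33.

Baby-step giant-step with m = ceil(sqrt(58)) = 8.
Baby table (30^j mod 59 for j=0..7):
  0:1  1:30  2:15  3:37  4:48  5:24  6:12  7:6
Giant step factor: 30^(-8) ≡ 20 (mod 59).
Scan 33·20^i mod 59 for i = 0, 1, …:
  i=0: 33   i=1: 11   i=2: 43   i=3: 34
  i=4: 31   i=5: 30
Match at i=5, j=1: x = 5·8 + 1 = 41.

41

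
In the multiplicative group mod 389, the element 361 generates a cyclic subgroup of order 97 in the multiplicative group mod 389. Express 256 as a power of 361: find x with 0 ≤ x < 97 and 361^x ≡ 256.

40

Baby-step giant-step with m = ceil(sqrt(97)) = 10.
Baby table (361^j mod 389 for j=0..9):
  0:1  1:361  2:6  3:221  4:36  5:159  6:216  7:176
  8:129  9:278
Giant step factor: 361^(-10) ≡ 97 (mod 389).
Scan 256·97^i mod 389 for i = 0, 1, …:
  i=0: 256   i=1: 325   i=2: 16   i=3: 385
  i=4: 1
Match at i=4, j=0: x = 4·10 + 0 = 40.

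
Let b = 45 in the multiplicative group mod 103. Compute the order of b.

102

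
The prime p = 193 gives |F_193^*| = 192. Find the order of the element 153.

192

The order of 153 must divide p − 1 = 192 = 2^6 · 3.
Divisors: 1, 2, 3, 4, 6, 8, 12, 16, 24, 32, 48, 64, 96, 192.
Check each in increasing order: 153^1 ≡ 153;  153^2 ≡ 56;  153^3 ≡ 76;  153^4 ≡ 48;  153^6 ≡ 179;  153^8 ≡ 181;  153^12 ≡ 3;  153^16 ≡ 144;  153^24 ≡ 9;  153^32 ≡ 85;  153^48 ≡ 81;  153^64 ≡ 84;  153^96 ≡ 192;  153^192 ≡ 1.
Smallest exponent giving 1 is 192.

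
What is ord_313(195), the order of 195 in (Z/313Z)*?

The order of 195 must divide p − 1 = 312 = 2^3 · 3 · 13.
Divisors: 1, 2, 3, 4, 6, 8, 12, 13, 24, 26, 39, 52, 78, 104, 156, 312.
Check each in increasing order: 195^1 ≡ 195;  195^2 ≡ 152;  195^3 ≡ 218;  195^4 ≡ 255;  195^6 ≡ 261;  195^8 ≡ 234;  195^12 ≡ 200;  195^13 ≡ 188;  195^24 ≡ 249;  195^26 ≡ 288;  195^39 ≡ 308;  195^52 ≡ 312;  195^78 ≡ 25;  195^104 ≡ 1.
Smallest exponent giving 1 is 104.

104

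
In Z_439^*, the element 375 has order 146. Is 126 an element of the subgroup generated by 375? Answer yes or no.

126 ∈ ⟨375⟩ iff 126^146 ≡ 1 (mod 439), since |⟨375⟩| = 146.
126^146 mod 439 = 1.
Since 1 = 1, 126 lies in the subgroup.

yes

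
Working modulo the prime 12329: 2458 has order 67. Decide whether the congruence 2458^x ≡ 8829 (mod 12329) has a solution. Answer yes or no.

yes

8829 ∈ ⟨2458⟩ iff 8829^67 ≡ 1 (mod 12329), since |⟨2458⟩| = 67.
8829^67 mod 12329 = 1.
Since 1 = 1, 8829 lies in the subgroup.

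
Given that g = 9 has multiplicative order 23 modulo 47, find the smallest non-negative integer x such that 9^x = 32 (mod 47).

Successive powers of 9 modulo 47:
  9^0=1  9^1=9  9^2=34  9^3=24  9^4=28  9^5=17
  9^6=12  9^7=14  9^8=32
So 9^8 ≡ 32 (mod 47), giving x = 8.

8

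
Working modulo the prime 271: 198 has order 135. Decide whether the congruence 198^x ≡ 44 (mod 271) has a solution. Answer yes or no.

yes

44 ∈ ⟨198⟩ iff 44^135 ≡ 1 (mod 271), since |⟨198⟩| = 135.
44^135 mod 271 = 1.
Since 1 = 1, 44 lies in the subgroup.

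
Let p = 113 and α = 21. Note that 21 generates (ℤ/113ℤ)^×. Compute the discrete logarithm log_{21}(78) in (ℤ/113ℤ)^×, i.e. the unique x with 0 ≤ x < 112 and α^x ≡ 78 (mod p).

Baby-step giant-step with m = ceil(sqrt(112)) = 11.
Baby table (21^j mod 113 for j=0..10):
  0:1  1:21  2:102  3:108  4:8  5:55  6:25  7:73
  8:64  9:101  10:87
Giant step factor: 21^(-11) ≡ 6 (mod 113).
Scan 78·6^i mod 113 for i = 0, 1, …:
  i=0: 78   i=1: 16   i=2: 96   i=3: 11
  i=4: 66   i=5: 57   i=6: 3   i=7: 18
  i=8: 108
Match at i=8, j=3: x = 8·11 + 3 = 91.

91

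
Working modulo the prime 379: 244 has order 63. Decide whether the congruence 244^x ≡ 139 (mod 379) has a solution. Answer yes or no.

139 ∈ ⟨244⟩ iff 139^63 ≡ 1 (mod 379), since |⟨244⟩| = 63.
139^63 mod 379 = 1.
Since 1 = 1, 139 lies in the subgroup.

yes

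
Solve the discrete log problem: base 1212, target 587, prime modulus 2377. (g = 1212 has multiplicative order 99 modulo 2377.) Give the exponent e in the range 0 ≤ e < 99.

32

Baby-step giant-step with m = ceil(sqrt(99)) = 10.
Baby table (1212^j mod 2377 for j=0..9):
  0:1  1:1212  2:2335  3:1390  4:1764  5:1045  6:1976  7:1273
  8:203  9:1205
Giant step factor: 1212^(-10) ≡ 2118 (mod 2377).
Scan 587·2118^i mod 2377 for i = 0, 1, …:
  i=0: 587   i=1: 95   i=2: 1542   i=3: 2335
Match at i=3, j=2: e = 3·10 + 2 = 32.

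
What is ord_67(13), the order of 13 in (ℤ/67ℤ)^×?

66

The order of 13 must divide p − 1 = 66 = 2 · 3 · 11.
Divisors: 1, 2, 3, 6, 11, 22, 33, 66.
Check each in increasing order: 13^1 ≡ 13;  13^2 ≡ 35;  13^3 ≡ 53;  13^6 ≡ 62;  13^11 ≡ 38;  13^22 ≡ 37;  13^33 ≡ 66;  13^66 ≡ 1.
Smallest exponent giving 1 is 66.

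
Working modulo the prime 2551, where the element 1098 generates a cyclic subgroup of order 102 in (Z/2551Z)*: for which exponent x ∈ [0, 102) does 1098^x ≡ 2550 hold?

51

Baby-step giant-step with m = ceil(sqrt(102)) = 11.
Baby table (1098^j mod 2551 for j=0..10):
  0:1  1:1098  2:1532  3:1027  4:104  5:1948  6:1166  7:2217
  8:612  9:1063  10:1367
Giant step factor: 1098^(-11) ≡ 373 (mod 2551).
Scan 2550·373^i mod 2551 for i = 0, 1, …:
  i=0: 2550   i=1: 2178   i=2: 1176   i=3: 2427
  i=4: 2217
Match at i=4, j=7: x = 4·11 + 7 = 51.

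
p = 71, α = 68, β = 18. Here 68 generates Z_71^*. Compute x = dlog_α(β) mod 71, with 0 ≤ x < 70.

48

Baby-step giant-step with m = ceil(sqrt(70)) = 9.
Baby table (68^j mod 71 for j=0..8):
  0:1  1:68  2:9  3:44  4:10  5:41  6:19  7:14
  8:29
Giant step factor: 68^(-9) ≡ 31 (mod 71).
Scan 18·31^i mod 71 for i = 0, 1, …:
  i=0: 18   i=1: 61   i=2: 45   i=3: 46
  i=4: 6   i=5: 44
Match at i=5, j=3: x = 5·9 + 3 = 48.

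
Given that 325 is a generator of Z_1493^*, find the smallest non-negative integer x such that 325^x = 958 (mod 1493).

Baby-step giant-step with m = ceil(sqrt(1492)) = 39.
Baby table (325^j mod 1493 for j=0..38):
  0:1  1:325  2:1115  3:1069  4:1049  5:521  6:616  7:138
  8:60  9:91  10:1208  11:1434  12:234  13:1400  14:1128  15:815
  16:614  17:981  18:816  19:939  20:603  21:392  22:495  23:1124
  24:1008  25:633  26:1184  27:1099  28:348  29:1125  30:1333  31:255
  32:760  33:655  34:869  35:248  36:1471  37:315  38:851
Giant step factor: 325^(-39) ≡ 1263 (mod 1493).
Scan 958·1263^i mod 1493 for i = 0, 1, …:
  i=0: 958   i=1: 624   i=2: 1301   i=3: 863
  i=4: 79   i=5: 1239   i=6: 193   i=7: 400
  i=8: 566   i=9: 1204     …   i=20: 370
  i=21: 1
Match at i=21, j=0: x = 21·39 + 0 = 819.

819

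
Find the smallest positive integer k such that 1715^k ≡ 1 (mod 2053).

108

The order of 1715 must divide p − 1 = 2052 = 2^2 · 3^3 · 19.
Divisors: 1, 2, 3, 4, 6, 9, 12, 18, 19, 27, 36, 38, 54, 57, 76, 108, 114, 171, 228, 342, 513, 684, 1026, 2052.
Check each in increasing order: 1715^1 ≡ 1715;  1715^2 ≡ 1329;  1715^3 ≡ 405;  1715^4 ≡ 661;  1715^6 ≡ 1838;  1715^9 ≡ 1204;  1715^12 ≡ 1059;  1715^18 ≡ 198;  1715^19 ≡ 825;  1715^27 ≡ 244;  1715^36 ≡ 197;  1715^38 ≡ 1082;  1715^54 ≡ 2052;  1715^57 ≡ 1648;  1715^76 ≡ 514;  1715^108 ≡ 1.
Smallest exponent giving 1 is 108.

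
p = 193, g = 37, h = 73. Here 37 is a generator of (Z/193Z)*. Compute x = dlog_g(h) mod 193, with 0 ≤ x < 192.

95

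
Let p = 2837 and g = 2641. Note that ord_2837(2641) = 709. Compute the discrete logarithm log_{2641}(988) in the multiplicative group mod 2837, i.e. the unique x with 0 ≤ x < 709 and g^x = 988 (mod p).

Baby-step giant-step with m = ceil(sqrt(709)) = 27.
Baby table (2641^j mod 2837 for j=0..26):
  0:1  1:2641  2:1535  3:2699  4:1515  5:945  6:2022  7:868
  8:92  9:1827  10:2207  11:1489  12:367  13:1830  14:1619  15:420
  16:2790  17:701  18:1617  19:812  20:2557  21:977  22:1424  23:1759
  24:1350  25:2078  26:1240
Giant step factor: 2641^(-27) ≡ 2063 (mod 2837).
Scan 988·2063^i mod 2837 for i = 0, 1, …:
  i=0: 988   i=1: 1278   i=2: 941   i=3: 775
  i=4: 1594   i=5: 339   i=6: 1455   i=7: 119
  i=8: 1515
Match at i=8, j=4: x = 8·27 + 4 = 220.

220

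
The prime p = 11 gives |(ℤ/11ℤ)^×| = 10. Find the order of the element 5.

5

The order of 5 must divide p − 1 = 10 = 2 · 5.
Divisors: 1, 2, 5, 10.
Check each in increasing order: 5^1 ≡ 5;  5^2 ≡ 3;  5^5 ≡ 1.
Smallest exponent giving 1 is 5.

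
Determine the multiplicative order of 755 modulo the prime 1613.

1612

The order of 755 must divide p − 1 = 1612 = 2^2 · 13 · 31.
Divisors: 1, 2, 4, 13, 26, 31, 52, 62, 124, 403, 806, 1612.
Check each in increasing order: 755^1 ≡ 755;  755^2 ≡ 636;  755^4 ≡ 1246;  755^13 ≡ 422;  755^26 ≡ 654;  755^31 ≡ 508;  755^52 ≡ 271;  755^62 ≡ 1597;  755^124 ≡ 256;  755^403 ≡ 1486;  755^806 ≡ 1612;  755^1612 ≡ 1.
Smallest exponent giving 1 is 1612.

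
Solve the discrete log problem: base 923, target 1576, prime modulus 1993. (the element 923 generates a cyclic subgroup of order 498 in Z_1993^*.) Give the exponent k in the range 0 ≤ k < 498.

451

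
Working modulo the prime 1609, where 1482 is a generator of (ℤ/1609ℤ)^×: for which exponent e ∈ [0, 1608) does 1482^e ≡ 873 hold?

361

Baby-step giant-step with m = ceil(sqrt(1608)) = 41.
Baby table (1482^j mod 1609 for j=0..40):
  0:1  1:1482  2:39  3:1483  4:1521  5:1522  6:1395  7:1434
  8:1308  9:1220  10:1133  11:919  12:744  13:443  14:54  15:1187
  16:497  17:1241  18:75  19:129  20:1316  21:204  22:1445  23:1520
  24:40  25:1356  26:1560  27:1396  28:1307  29:1347  30:1094  31:1045
  32:832  33:530  34:268  35:1362  36:798  37:21  38:551  39:819
  40:572
Giant step factor: 1482^(-41) ≡ 377 (mod 1609).
Scan 873·377^i mod 1609 for i = 0, 1, …:
  i=0: 873   i=1: 885   i=2: 582   i=3: 590
  i=4: 388   i=5: 1466   i=6: 795   i=7: 441
  i=8: 530
Match at i=8, j=33: e = 8·41 + 33 = 361.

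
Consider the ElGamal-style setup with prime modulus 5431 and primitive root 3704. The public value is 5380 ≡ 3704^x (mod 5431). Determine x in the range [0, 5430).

Baby-step giant-step with m = ceil(sqrt(5430)) = 74.
Baby table (3704^j mod 5431 for j=0..73):
  0:1  1:3704  2:910  3:3420  4:2588  5:237  6:3457  7:3861
  8:1321  9:5084  10:1859  11:4659  12:2649  13:3510  14:4657  15:672
  16:1690  17:3248  18:927  19:1216  20:1765  21:4067  22:4005  23:2459
  24:349  25:118  26:2592  27:4191  28:1666  29:1248  30:811  31:601
  32:4825  33:3810  34:2502  35:2122  36:1231  37:3015  38:1424  39:995
  40:3262  41:3904  42:3094  43:766  44:2282  45:1892  46:1978  47:93
  48:2319  49:3165  50:3062  51:1720  52:317  53:1072  54:627  55:3371
  56:315  57:4526  58:4238  59:1962  60:570  61:4052  62:2755  63:5102
  64:3359  65:4746  66:4468  67:1215  68:3492  69:3157  70:585  71:5302
  72:112  73:2092
Giant step factor: 3704^(-74) ≡ 3381 (mod 5431).
Scan 5380·3381^i mod 5431 for i = 0, 1, …:
  i=0: 5380   i=1: 1361   i=2: 1484   i=3: 4591
  i=4: 373   i=5: 1121   i=6: 4694   i=7: 1032
  i=8: 2490   i=9: 640     …   i=53: 1682
  i=54: 585
Match at i=54, j=70: x = 54·74 + 70 = 4066.

4066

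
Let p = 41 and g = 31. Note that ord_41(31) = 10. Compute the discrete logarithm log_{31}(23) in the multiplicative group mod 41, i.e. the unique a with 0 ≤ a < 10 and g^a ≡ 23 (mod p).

7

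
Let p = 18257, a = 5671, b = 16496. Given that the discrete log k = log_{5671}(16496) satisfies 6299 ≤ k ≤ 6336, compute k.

Compute 5671^6299 mod 18257 = 11047, then multiply by 5671 repeatedly:
  5671^6299=11047  5671^6300=7770  5671^6301=9529  5671^6302=16496
Found 16496 at exponent 6302.

6302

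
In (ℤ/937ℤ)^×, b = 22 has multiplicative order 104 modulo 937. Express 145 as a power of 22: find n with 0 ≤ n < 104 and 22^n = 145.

Baby-step giant-step with m = ceil(sqrt(104)) = 11.
Baby table (22^j mod 937 for j=0..10):
  0:1  1:22  2:484  3:341  4:6  5:132  6:93  7:172
  8:36  9:792  10:558
Giant step factor: 22^(-11) ≡ 217 (mod 937).
Scan 145·217^i mod 937 for i = 0, 1, …:
  i=0: 145   i=1: 544   i=2: 923   i=3: 710
  i=4: 402   i=5: 93
Match at i=5, j=6: n = 5·11 + 6 = 61.

61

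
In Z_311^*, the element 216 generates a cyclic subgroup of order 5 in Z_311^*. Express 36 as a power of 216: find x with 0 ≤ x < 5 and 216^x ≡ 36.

Successive powers of 216 modulo 311:
  216^0=1  216^1=216  216^2=6  216^3=52  216^4=36
So 216^4 ≡ 36 (mod 311), giving x = 4.

4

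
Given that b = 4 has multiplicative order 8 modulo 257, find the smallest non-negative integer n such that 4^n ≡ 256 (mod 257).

4

Successive powers of 4 modulo 257:
  4^0=1  4^1=4  4^2=16  4^3=64  4^4=256
So 4^4 ≡ 256 (mod 257), giving n = 4.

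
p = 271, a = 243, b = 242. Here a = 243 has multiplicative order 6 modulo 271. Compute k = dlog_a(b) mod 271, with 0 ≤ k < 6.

Successive powers of 243 modulo 271:
  243^0=1  243^1=243  243^2=242
So 243^2 ≡ 242 (mod 271), giving k = 2.

2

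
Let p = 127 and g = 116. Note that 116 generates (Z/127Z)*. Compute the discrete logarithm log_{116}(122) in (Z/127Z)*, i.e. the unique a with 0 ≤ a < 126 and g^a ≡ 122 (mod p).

30

Successive powers of 116 modulo 127:
  116^0=1  116^1=116  116^2=121  116^3=66  116^4=36  116^5=112
  116^6=38  116^7=90  116^8=26  116^9=95  116^10=98  116^11=65
  116^12=47  116^13=118  116^14=99  116^15=54  116^16=41  116^17=57
  116^18=8  116^19=39  116^20=79  116^21=20  116^22=34  116^23=7
  116^24=50  116^25=85  116^26=81  116^27=125  116^28=22  116^29=12
  116^30=122
So 116^30 ≡ 122 (mod 127), giving a = 30.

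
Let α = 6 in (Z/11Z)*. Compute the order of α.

The order of 6 must divide p − 1 = 10 = 2 · 5.
Divisors: 1, 2, 5, 10.
Check each in increasing order: 6^1 ≡ 6;  6^2 ≡ 3;  6^5 ≡ 10;  6^10 ≡ 1.
Smallest exponent giving 1 is 10.

10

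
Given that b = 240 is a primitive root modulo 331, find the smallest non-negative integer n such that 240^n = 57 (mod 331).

195

Baby-step giant-step with m = ceil(sqrt(330)) = 19.
Baby table (240^j mod 331 for j=0..18):
  0:1  1:240  2:6  3:116  4:36  5:34  6:216  7:204
  8:303  9:231  10:163  11:62  12:316  13:41  14:241  15:246
  16:122  17:152  18:70
Giant step factor: 240^(-19) ≡ 237 (mod 331).
Scan 57·237^i mod 331 for i = 0, 1, …:
  i=0: 57   i=1: 269   i=2: 201   i=3: 304
  i=4: 221   i=5: 79   i=6: 187   i=7: 296
  i=8: 311   i=9: 225   i=10: 34
Match at i=10, j=5: n = 10·19 + 5 = 195.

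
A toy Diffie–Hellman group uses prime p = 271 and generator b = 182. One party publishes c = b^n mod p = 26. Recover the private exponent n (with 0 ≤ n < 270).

Baby-step giant-step with m = ceil(sqrt(270)) = 17.
Baby table (182^j mod 271 for j=0..16):
  0:1  1:182  2:62  3:173  4:50  5:157  6:119  7:249
  8:61  9:262  10:259  11:255  12:69  13:92  14:213  15:13
  16:198
Giant step factor: 182^(-17) ≡ 116 (mod 271).
Scan 26·116^i mod 271 for i = 0, 1, …:
  i=0: 26   i=1: 35   i=2: 266   i=3: 233
  i=4: 199   i=5: 49   i=6: 264   i=7: 1
Match at i=7, j=0: n = 7·17 + 0 = 119.

119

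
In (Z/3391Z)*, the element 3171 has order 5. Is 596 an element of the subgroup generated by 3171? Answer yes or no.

⟨3171⟩ has order 5; its elements mod 3391 are {1, 926, 2944, 3131, 3171}.
596 is not in this set.

no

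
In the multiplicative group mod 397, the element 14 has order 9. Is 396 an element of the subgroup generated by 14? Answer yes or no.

no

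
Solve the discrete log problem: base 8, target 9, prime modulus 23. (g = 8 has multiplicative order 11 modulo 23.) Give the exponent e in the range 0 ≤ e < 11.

9

Successive powers of 8 modulo 23:
  8^0=1  8^1=8  8^2=18  8^3=6  8^4=2  8^5=16
  8^6=13  8^7=12  8^8=4  8^9=9
So 8^9 ≡ 9 (mod 23), giving e = 9.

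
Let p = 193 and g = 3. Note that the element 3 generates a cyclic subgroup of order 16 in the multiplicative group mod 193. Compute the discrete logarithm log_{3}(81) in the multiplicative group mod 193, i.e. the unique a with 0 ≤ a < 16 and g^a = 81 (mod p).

Successive powers of 3 modulo 193:
  3^0=1  3^1=3  3^2=9  3^3=27  3^4=81
So 3^4 ≡ 81 (mod 193), giving a = 4.

4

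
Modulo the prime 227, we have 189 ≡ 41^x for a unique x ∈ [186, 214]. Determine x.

192

Compute 41^186 mod 227 = 81, then multiply by 41 repeatedly:
  41^186=81  41^187=143  41^188=188  41^189=217  41^190=44
  41^191=215  41^192=189
Found 189 at exponent 192.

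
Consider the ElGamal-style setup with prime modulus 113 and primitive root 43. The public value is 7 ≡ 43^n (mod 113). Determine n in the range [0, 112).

24

Baby-step giant-step with m = ceil(sqrt(112)) = 11.
Baby table (43^j mod 113 for j=0..10):
  0:1  1:43  2:41  3:68  4:99  5:76  6:104  7:65
  8:83  9:66  10:13
Giant step factor: 43^(-11) ≡ 94 (mod 113).
Scan 7·94^i mod 113 for i = 0, 1, …:
  i=0: 7   i=1: 93   i=2: 41
Match at i=2, j=2: n = 2·11 + 2 = 24.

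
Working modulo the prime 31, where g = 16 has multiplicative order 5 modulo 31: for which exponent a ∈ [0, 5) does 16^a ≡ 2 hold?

4

Successive powers of 16 modulo 31:
  16^0=1  16^1=16  16^2=8  16^3=4  16^4=2
So 16^4 ≡ 2 (mod 31), giving a = 4.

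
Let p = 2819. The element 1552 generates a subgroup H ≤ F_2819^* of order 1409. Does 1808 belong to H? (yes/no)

1808 ∈ ⟨1552⟩ iff 1808^1409 ≡ 1 (mod 2819), since |⟨1552⟩| = 1409.
1808^1409 mod 2819 = 2818.
Since 2818 ≠ 1, 1808 does not lie in the subgroup.

no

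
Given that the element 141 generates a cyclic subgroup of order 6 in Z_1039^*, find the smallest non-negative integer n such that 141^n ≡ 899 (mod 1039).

5

Successive powers of 141 modulo 1039:
  141^0=1  141^1=141  141^2=140  141^3=1038  141^4=898  141^5=899
So 141^5 ≡ 899 (mod 1039), giving n = 5.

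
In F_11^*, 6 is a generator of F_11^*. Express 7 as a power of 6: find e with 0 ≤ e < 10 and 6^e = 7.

Successive powers of 6 modulo 11:
  6^0=1  6^1=6  6^2=3  6^3=7
So 6^3 ≡ 7 (mod 11), giving e = 3.

3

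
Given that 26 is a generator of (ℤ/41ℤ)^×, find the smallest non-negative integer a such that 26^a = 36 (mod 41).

26

Successive powers of 26 modulo 41:
  26^0=1  26^1=26  26^2=20  26^3=28  26^4=31  26^5=27
  26^6=5  26^7=7  26^8=18  26^9=17  26^10=32  26^11=12
  26^12=25  26^13=35  26^14=8  26^15=3  26^16=37  26^17=19
  26^18=2  26^19=11  26^20=40  26^21=15  26^22=21  26^23=13
  26^24=10  26^25=14  26^26=36
So 26^26 ≡ 36 (mod 41), giving a = 26.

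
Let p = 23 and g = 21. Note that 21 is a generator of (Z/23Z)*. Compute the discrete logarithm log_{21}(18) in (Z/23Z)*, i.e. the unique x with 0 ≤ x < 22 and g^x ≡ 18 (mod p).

6

Successive powers of 21 modulo 23:
  21^0=1  21^1=21  21^2=4  21^3=15  21^4=16  21^5=14
  21^6=18
So 21^6 ≡ 18 (mod 23), giving x = 6.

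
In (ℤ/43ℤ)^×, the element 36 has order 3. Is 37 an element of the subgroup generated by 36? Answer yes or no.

⟨36⟩ has order 3; its elements mod 43 are {1, 6, 36}.
37 is not in this set.

no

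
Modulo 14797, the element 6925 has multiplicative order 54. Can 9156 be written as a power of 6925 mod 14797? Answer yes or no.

9156 ∈ ⟨6925⟩ iff 9156^54 ≡ 1 (mod 14797), since |⟨6925⟩| = 54.
9156^54 mod 14797 = 8718.
Since 8718 ≠ 1, 9156 does not lie in the subgroup.

no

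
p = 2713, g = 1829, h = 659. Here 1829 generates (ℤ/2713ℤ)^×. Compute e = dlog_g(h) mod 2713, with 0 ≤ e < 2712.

645

Baby-step giant-step with m = ceil(sqrt(2712)) = 53.
Baby table (1829^j mod 2713 for j=0..52):
  0:1  1:1829  2:112  3:1373  4:1692  5:1848  6:2307  7:788
  8:649  9:1440  10:2150  11:1213  12:2056  13:206  14:2380  15:1368
  16:686  17:1288  18:868  19:467  20:2261  21:757  22:923  23:681
  24:282  25:308  26:1741  27:1940  28:2369  29:240  30:2167  31:2463
  32:1247  33:1843  34:1301  35:228  36:1923  37:1119  38:1049  39:530
  40:829  41:2387  42:606  43:1470  44:47  45:1860  46:2551  47:2132
  48:847  49:40  50:2622  51:1767  52:660
Giant step factor: 1829^(-53) ≡ 2002 (mod 2713).
Scan 659·2002^i mod 2713 for i = 0, 1, …:
  i=0: 659   i=1: 800   i=2: 930   i=3: 742
  i=4: 1473   i=5: 2628   i=6: 749   i=7: 1922
  i=8: 810   i=9: 1959   i=10: 1633   i=11: 101
  i=12: 1440
Match at i=12, j=9: e = 12·53 + 9 = 645.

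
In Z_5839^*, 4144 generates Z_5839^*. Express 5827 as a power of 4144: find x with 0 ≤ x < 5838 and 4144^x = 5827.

5546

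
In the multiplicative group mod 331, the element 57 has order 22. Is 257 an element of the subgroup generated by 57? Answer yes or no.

yes

⟨57⟩ has order 22; its elements mod 331 are {1, 38, 57, 61, 74, 80, 85, 111, 120, 151, 164, 167, 180, 211, 220, 246, 251, 257, 270, 274, 293, 330}.
257 is in this set.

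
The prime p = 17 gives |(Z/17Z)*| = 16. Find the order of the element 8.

8

The order of 8 must divide p − 1 = 16 = 2^4.
Divisors: 1, 2, 4, 8, 16.
Check each in increasing order: 8^1 ≡ 8;  8^2 ≡ 13;  8^4 ≡ 16;  8^8 ≡ 1.
Smallest exponent giving 1 is 8.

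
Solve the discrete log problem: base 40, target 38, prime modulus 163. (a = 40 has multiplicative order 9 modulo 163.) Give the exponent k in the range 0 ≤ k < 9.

7

Successive powers of 40 modulo 163:
  40^0=1  40^1=40  40^2=133  40^3=104  40^4=85  40^5=140
  40^6=58  40^7=38
So 40^7 ≡ 38 (mod 163), giving k = 7.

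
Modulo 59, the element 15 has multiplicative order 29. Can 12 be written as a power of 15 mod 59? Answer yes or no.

yes

12 ∈ ⟨15⟩ iff 12^29 ≡ 1 (mod 59), since |⟨15⟩| = 29.
12^29 mod 59 = 1.
Since 1 = 1, 12 lies in the subgroup.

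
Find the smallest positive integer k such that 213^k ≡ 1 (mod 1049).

524

The order of 213 must divide p − 1 = 1048 = 2^3 · 131.
Divisors: 1, 2, 4, 8, 131, 262, 524, 1048.
Check each in increasing order: 213^1 ≡ 213;  213^2 ≡ 262;  213^4 ≡ 459;  213^8 ≡ 881;  213^131 ≡ 426;  213^262 ≡ 1048;  213^524 ≡ 1.
Smallest exponent giving 1 is 524.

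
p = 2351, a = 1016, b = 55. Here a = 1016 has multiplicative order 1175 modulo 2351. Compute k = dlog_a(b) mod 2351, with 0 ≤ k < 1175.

Baby-step giant-step with m = ceil(sqrt(1175)) = 35.
Baby table (1016^j mod 2351 for j=0..34):
  0:1  1:1016  2:167  3:400  4:2028  5:972  6:132  7:105
  8:885  9:1078  10:2033  11:1350  12:967  13:2105  14:1621  15:1236
  16:342  17:1875  18:690  19:442  20:31  21:933  22:475  23:645
  24:1742  25:1920  26:1741  27:904  28:1574  29:504  30:1897  31:1883
  32:1765  33:1778  34:880
Giant step factor: 1016^(-35) ≡ 1508 (mod 2351).
Scan 55·1508^i mod 2351 for i = 0, 1, …:
  i=0: 55   i=1: 655   i=2: 320   i=3: 605
  i=4: 152   i=5: 1169   i=6: 1953   i=7: 1672
  i=8: 1104   i=9: 324     …   i=25: 1582
  i=26: 1742
Match at i=26, j=24: k = 26·35 + 24 = 934.

934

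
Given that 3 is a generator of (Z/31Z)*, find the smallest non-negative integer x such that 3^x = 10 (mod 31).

Successive powers of 3 modulo 31:
  3^0=1  3^1=3  3^2=9  3^3=27  3^4=19  3^5=26
  3^6=16  3^7=17  3^8=20  3^9=29  3^10=25  3^11=13
  3^12=8  3^13=24  3^14=10
So 3^14 ≡ 10 (mod 31), giving x = 14.

14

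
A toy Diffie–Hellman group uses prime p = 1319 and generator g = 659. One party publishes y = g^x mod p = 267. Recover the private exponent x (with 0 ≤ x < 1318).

Baby-step giant-step with m = ceil(sqrt(1318)) = 37.
Baby table (659^j mod 1319 for j=0..36):
  0:1  1:659  2:330  3:1154  4:742  5:948  6:845  7:237
  8:541  9:389  10:465  11:427  12:446  13:1096  14:771  15:274
  16:1182  17:728  18:955  19:182  20:1228  21:705  22:307  23:506
  24:1066  25:786  26:926  27:856  28:891  29:214  30:1212  31:713
  32:303  33:508  34:1065  35:127  36:596
Giant step factor: 659^(-37) ≡ 1049 (mod 1319).
Scan 267·1049^i mod 1319 for i = 0, 1, …:
  i=0: 267   i=1: 455   i=2: 1136   i=3: 607
  i=4: 985   i=5: 488   i=6: 140   i=7: 451
  i=8: 897   i=9: 506
Match at i=9, j=23: x = 9·37 + 23 = 356.

356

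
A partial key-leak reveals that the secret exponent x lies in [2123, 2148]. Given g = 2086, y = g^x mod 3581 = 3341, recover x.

2145

Compute 2086^2123 mod 3581 = 1270, then multiply by 2086 repeatedly:
  2086^2123=1270  2086^2124=2861  2086^2125=2100  2086^2126=1037  2086^2127=258
  2086^2128=1038  2086^2129=2344  2086^2130=1519  2086^2131=3030  2086^2132=115
  2086^2133=3544  2086^2134=1600  2086^2135=108  2086^2136=3266  2086^2137=1814
  2086^2138=2468  2086^2139=2351  2086^2140=1797  2086^2141=2816  2086^2142=1336
  2086^2143=878  2086^2144=1617  2086^2145=3341
Found 3341 at exponent 2145.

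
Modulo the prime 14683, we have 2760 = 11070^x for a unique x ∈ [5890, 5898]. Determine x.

Compute 11070^5890 mod 14683 = 11153, then multiply by 11070 repeatedly:
  11070^5890=11153  11070^5891=9046  11070^5892=1160  11070^5893=8258  11070^5894=14385
  11070^5895=4815  11070^5896=2760
Found 2760 at exponent 5896.

5896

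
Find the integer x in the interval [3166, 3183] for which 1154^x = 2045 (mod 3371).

Compute 1154^3166 mod 3371 = 2945, then multiply by 1154 repeatedly:
  1154^3166=2945  1154^3167=562  1154^3168=1316  1154^3169=1714  1154^3170=2550
  1154^3171=3188  1154^3172=1191  1154^3173=2417  1154^3174=1401  1154^3175=2045
Found 2045 at exponent 3175.

3175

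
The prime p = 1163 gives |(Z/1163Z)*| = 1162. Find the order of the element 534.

The order of 534 must divide p − 1 = 1162 = 2 · 7 · 83.
Divisors: 1, 2, 7, 14, 83, 166, 581, 1162.
Check each in increasing order: 534^1 ≡ 534;  534^2 ≡ 221;  534^7 ≡ 734;  534^14 ≡ 287;  534^83 ≡ 44;  534^166 ≡ 773;  534^581 ≡ 1.
Smallest exponent giving 1 is 581.

581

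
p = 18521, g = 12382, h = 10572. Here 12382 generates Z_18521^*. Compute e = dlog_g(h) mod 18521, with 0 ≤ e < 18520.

Baby-step giant-step with m = ceil(sqrt(18520)) = 137.
Baby table (12382^j mod 18521 for j=0..136):
  0:1  1:12382  2:15607  3:16281  4:8778  5:7968  6:16930  7:6582
  8:5924  9:7808  10:17557  11:9797  12:12425  13:10924  14:2105  15:5063
  16:15002  17:7655  18:12253  19:11135  20:3246  21:1402  22:5387  23:7713
  24:8090  25:8812  26:2973  27:10459  28:4506  29:8040  30:905  31:505
  32:11333  33:10110  34:17102  35:6371  36:4783  37:11469  38:8651  39:9739
  40:16588  41:13247  42:2378  43:14527  44:15883  45:7328  46:917  47:921
  48:13407  49:1751  50:11312  51:9382  52:4212  53:16369  54:5655  55:10830
  56:5020  57:1164  58:3310  59:15968  60:4101  61:12521  62:14252  63:176
  64:12275  65:5724  66:13222  67:7685  68:13293  69:16320  70:10130  71:5448
  72:3654  73:15546  74:1819  75:1322  76:14961  77:60  78:2080  79:10370
  80:13768  81:8092  82:15055  83:15666  84:5979  85:3541  86:5455  87:16244
  88:13669  89:4660  90:7205  91:15174  92:7444  93:11112  94:14796  95:12861
  96:1344  97:9550  98:10036  99:8363  100:18276  101:3854  102:10132  103:11691
  104:16347  105:11066  106:854  107:17258  108:11779  109:13224  110:13928  111:7465
  112:11840  113:9165  114:2863  115:472  116:10189  117:13667  118:16938  119:13033
  120:1133  121:8409  122:13697  123:17978  124:18218  125:8017  126:12455  127:11964
  128:7290  129:11947  130:527  131:5922  132:1565  133:4864  134:14277  135:13390
  136:13509
Giant step factor: 12382^(-137) ≡ 2806 (mod 18521).
Scan 10572·2806^i mod 18521 for i = 0, 1, …:
  i=0: 10572   i=1: 12911   i=2: 1190   i=3: 5360
  i=4: 1108   i=5: 16041   i=6: 5016   i=7: 17457
  i=8: 14818   i=9: 18184     …   i=115: 3974
  i=116: 1402
Match at i=116, j=21: e = 116·137 + 21 = 15913.

15913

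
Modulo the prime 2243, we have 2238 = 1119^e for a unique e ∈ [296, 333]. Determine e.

Compute 1119^296 mod 2243 = 158, then multiply by 1119 repeatedly:
  1119^296=158  1119^297=1848  1119^298=2109  1119^299=335  1119^300=284
  1119^301=1533  1119^302=1775  1119^303=1170  1119^304=1561  1119^305=1705
  1119^306=1345  1119^307=2  1119^308=2238
Found 2238 at exponent 308.

308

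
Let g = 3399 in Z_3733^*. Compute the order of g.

933

The order of 3399 must divide p − 1 = 3732 = 2^2 · 3 · 311.
Divisors: 1, 2, 3, 4, 6, 12, 311, 622, 933, 1244, 1866, 3732.
Check each in increasing order: 3399^1 ≡ 3399;  3399^2 ≡ 3299;  3399^3 ≡ 3102;  3399^4 ≡ 1706;  3399^6 ≡ 2463;  3399^12 ≡ 244;  3399^311 ≡ 948;  3399^622 ≡ 2784;  3399^933 ≡ 1.
Smallest exponent giving 1 is 933.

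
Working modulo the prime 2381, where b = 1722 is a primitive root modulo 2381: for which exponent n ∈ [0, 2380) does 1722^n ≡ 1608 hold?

1778

Baby-step giant-step with m = ceil(sqrt(2380)) = 49.
Baby table (1722^j mod 2381 for j=0..48):
  0:1  1:1722  2:939  3:259  4:751  5:339  6:413  7:1648
  8:2085  9:2203  10:633  11:1909  12:1518  13:2039  14:1564  15:297
  16:1900  17:306  18:731  19:1614  20:681  21:1230  22:1351  23:185
  24:1897  25:2283  26:295  27:837  28:809  29:213  30:112  31:3
  32:404  33:436  34:777  35:2253  36:1017  37:1239  38:182  39:1493
  40:1847  41:1899  42:965  43:2173  44:1355  45:2311  46:891  47:938
  48:918
Giant step factor: 1722^(-49) ≡ 2343 (mod 2381).
Scan 1608·2343^i mod 2381 for i = 0, 1, …:
  i=0: 1608   i=1: 802   i=2: 477   i=3: 922
  i=4: 679   i=5: 389   i=6: 1885   i=7: 2181
  i=8: 457   i=9: 1682     …   i=35: 1212
  i=36: 1564
Match at i=36, j=14: n = 36·49 + 14 = 1778.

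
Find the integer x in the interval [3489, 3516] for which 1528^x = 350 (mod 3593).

3504

Compute 1528^3489 mod 3593 = 2050, then multiply by 1528 repeatedly:
  1528^3489=2050  1528^3490=2897  1528^3491=40  1528^3492=39  1528^3493=2104
  1528^3494=2770  1528^3495=6  1528^3496=1982  1528^3497=3190  1528^3498=2212
  1528^3499=2516  1528^3500=3531  1528^3501=2275  1528^3502=1769  1528^3503=1096
  1528^3504=350
Found 350 at exponent 3504.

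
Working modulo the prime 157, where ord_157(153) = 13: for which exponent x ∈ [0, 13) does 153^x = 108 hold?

11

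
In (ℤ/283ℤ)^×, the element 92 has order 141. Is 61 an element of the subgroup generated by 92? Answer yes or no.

61 ∈ ⟨92⟩ iff 61^141 ≡ 1 (mod 283), since |⟨92⟩| = 141.
61^141 mod 283 = 1.
Since 1 = 1, 61 lies in the subgroup.

yes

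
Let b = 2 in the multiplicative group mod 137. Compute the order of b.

68

The order of 2 must divide p − 1 = 136 = 2^3 · 17.
Divisors: 1, 2, 4, 8, 17, 34, 68, 136.
Check each in increasing order: 2^1 ≡ 2;  2^2 ≡ 4;  2^4 ≡ 16;  2^8 ≡ 119;  2^17 ≡ 100;  2^34 ≡ 136;  2^68 ≡ 1.
Smallest exponent giving 1 is 68.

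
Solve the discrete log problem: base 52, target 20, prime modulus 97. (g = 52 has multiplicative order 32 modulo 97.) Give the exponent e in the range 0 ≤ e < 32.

9

Successive powers of 52 modulo 97:
  52^0=1  52^1=52  52^2=85  52^3=55  52^4=47  52^5=19
  52^6=18  52^7=63  52^8=75  52^9=20
So 52^9 ≡ 20 (mod 97), giving e = 9.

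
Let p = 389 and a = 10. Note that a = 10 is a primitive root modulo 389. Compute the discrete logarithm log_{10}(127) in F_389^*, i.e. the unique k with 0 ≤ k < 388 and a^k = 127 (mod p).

Baby-step giant-step with m = ceil(sqrt(388)) = 20.
Baby table (10^j mod 389 for j=0..19):
  0:1  1:10  2:100  3:222  4:275  5:27  6:270  7:366
  8:159  9:34  10:340  11:288  12:157  13:14  14:140  15:233
  16:385  17:349  18:378  19:279
Giant step factor: 10^(-20) ≡ 180 (mod 389).
Scan 127·180^i mod 389 for i = 0, 1, …:
  i=0: 127   i=1: 298   i=2: 347   i=3: 220
  i=4: 311   i=5: 353   i=6: 133   i=7: 211
  i=8: 247   i=9: 114     …   i=17: 41
  i=18: 378
Match at i=18, j=18: k = 18·20 + 18 = 378.

378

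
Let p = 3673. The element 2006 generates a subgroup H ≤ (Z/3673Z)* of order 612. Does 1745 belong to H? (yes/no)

1745 ∈ ⟨2006⟩ iff 1745^612 ≡ 1 (mod 3673), since |⟨2006⟩| = 612.
1745^612 mod 3673 = 1151.
Since 1151 ≠ 1, 1745 does not lie in the subgroup.

no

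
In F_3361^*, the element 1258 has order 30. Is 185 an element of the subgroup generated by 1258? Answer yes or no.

no

185 ∈ ⟨1258⟩ iff 185^30 ≡ 1 (mod 3361), since |⟨1258⟩| = 30.
185^30 mod 3361 = 1701.
Since 1701 ≠ 1, 185 does not lie in the subgroup.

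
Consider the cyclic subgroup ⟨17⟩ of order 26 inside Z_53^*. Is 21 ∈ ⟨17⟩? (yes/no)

no

21 ∈ ⟨17⟩ iff 21^26 ≡ 1 (mod 53), since |⟨17⟩| = 26.
21^26 mod 53 = 52.
Since 52 ≠ 1, 21 does not lie in the subgroup.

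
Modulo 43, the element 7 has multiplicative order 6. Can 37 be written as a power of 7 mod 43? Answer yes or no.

37 ∈ ⟨7⟩ iff 37^6 ≡ 1 (mod 43), since |⟨7⟩| = 6.
37^6 mod 43 = 1.
Since 1 = 1, 37 lies in the subgroup.

yes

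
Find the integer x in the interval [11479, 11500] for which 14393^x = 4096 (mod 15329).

Compute 14393^11479 mod 15329 = 2878, then multiply by 14393 repeatedly:
  14393^11479=2878  14393^11480=4096
Found 4096 at exponent 11480.

11480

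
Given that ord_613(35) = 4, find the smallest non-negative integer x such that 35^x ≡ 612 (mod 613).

2

Successive powers of 35 modulo 613:
  35^0=1  35^1=35  35^2=612
So 35^2 ≡ 612 (mod 613), giving x = 2.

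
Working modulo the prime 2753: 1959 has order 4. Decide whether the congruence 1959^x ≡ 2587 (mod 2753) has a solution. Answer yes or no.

2587 ∈ ⟨1959⟩ iff 2587^4 ≡ 1 (mod 2753), since |⟨1959⟩| = 4.
2587^4 mod 2753 = 676.
Since 676 ≠ 1, 2587 does not lie in the subgroup.

no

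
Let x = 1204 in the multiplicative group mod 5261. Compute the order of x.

526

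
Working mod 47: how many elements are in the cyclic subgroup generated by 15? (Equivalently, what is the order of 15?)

46

The order of 15 must divide p − 1 = 46 = 2 · 23.
Divisors: 1, 2, 23, 46.
Check each in increasing order: 15^1 ≡ 15;  15^2 ≡ 37;  15^23 ≡ 46;  15^46 ≡ 1.
Smallest exponent giving 1 is 46.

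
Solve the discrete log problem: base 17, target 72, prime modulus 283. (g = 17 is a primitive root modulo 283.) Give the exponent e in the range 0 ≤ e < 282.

Baby-step giant-step with m = ceil(sqrt(282)) = 17.
Baby table (17^j mod 283 for j=0..16):
  0:1  1:17  2:6  3:102  4:36  5:46  6:216  7:276
  8:164  9:241  10:135  11:31  12:244  13:186  14:49  15:267
  16:11
Giant step factor: 17^(-17) ≡ 56 (mod 283).
Scan 72·56^i mod 283 for i = 0, 1, …:
  i=0: 72   i=1: 70   i=2: 241
Match at i=2, j=9: e = 2·17 + 9 = 43.

43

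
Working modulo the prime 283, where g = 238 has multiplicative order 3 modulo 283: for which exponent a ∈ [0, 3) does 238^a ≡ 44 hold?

Successive powers of 238 modulo 283:
  238^0=1  238^1=238  238^2=44
So 238^2 ≡ 44 (mod 283), giving a = 2.

2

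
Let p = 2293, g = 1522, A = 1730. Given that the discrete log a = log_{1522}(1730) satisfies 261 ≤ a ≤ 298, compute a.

261

Compute 1522^261 mod 2293 = 1730, then multiply by 1522 repeatedly:
  1522^261=1730
Found 1730 at exponent 261.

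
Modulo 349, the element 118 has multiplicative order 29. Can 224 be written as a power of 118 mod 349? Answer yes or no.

224 ∈ ⟨118⟩ iff 224^29 ≡ 1 (mod 349), since |⟨118⟩| = 29.
224^29 mod 349 = 1.
Since 1 = 1, 224 lies in the subgroup.

yes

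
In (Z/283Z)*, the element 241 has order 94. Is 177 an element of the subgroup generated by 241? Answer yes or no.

177 ∈ ⟨241⟩ iff 177^94 ≡ 1 (mod 283), since |⟨241⟩| = 94.
177^94 mod 283 = 1.
Since 1 = 1, 177 lies in the subgroup.

yes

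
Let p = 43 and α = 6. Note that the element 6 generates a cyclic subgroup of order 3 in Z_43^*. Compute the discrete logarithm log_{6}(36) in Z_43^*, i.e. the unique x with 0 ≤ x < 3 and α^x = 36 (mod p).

Successive powers of 6 modulo 43:
  6^0=1  6^1=6  6^2=36
So 6^2 ≡ 36 (mod 43), giving x = 2.

2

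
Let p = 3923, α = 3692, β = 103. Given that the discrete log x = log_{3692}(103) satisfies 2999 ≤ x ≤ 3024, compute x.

Compute 3692^2999 mod 3923 = 795, then multiply by 3692 repeatedly:
  3692^2999=795  3692^3000=736  3692^3001=2596  3692^3002=543  3692^3003=103
Found 103 at exponent 3003.

3003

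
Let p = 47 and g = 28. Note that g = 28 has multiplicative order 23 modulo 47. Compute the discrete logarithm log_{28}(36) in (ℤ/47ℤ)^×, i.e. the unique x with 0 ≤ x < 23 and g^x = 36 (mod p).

Successive powers of 28 modulo 47:
  28^0=1  28^1=28  28^2=32  28^3=3  28^4=37  28^5=2
  28^6=9  28^7=17  28^8=6  28^9=27  28^10=4  28^11=18
  28^12=34  28^13=12  28^14=7  28^15=8  28^16=36
So 28^16 ≡ 36 (mod 47), giving x = 16.

16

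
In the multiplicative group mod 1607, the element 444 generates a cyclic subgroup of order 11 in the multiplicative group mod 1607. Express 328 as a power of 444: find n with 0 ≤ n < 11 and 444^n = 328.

Successive powers of 444 modulo 1607:
  444^0=1  444^1=444  444^2=1082  444^3=1522  444^4=828  444^5=1236
  444^6=797  444^7=328
So 444^7 ≡ 328 (mod 1607), giving n = 7.

7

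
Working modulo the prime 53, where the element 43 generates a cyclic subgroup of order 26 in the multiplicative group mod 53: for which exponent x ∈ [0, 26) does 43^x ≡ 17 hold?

Successive powers of 43 modulo 53:
  43^0=1  43^1=43  43^2=47  43^3=7  43^4=36  43^5=11
  43^6=49  43^7=40  43^8=24  43^9=25  43^10=15  43^11=9
  43^12=16  43^13=52  43^14=10  43^15=6  43^16=46  43^17=17
So 43^17 ≡ 17 (mod 53), giving x = 17.

17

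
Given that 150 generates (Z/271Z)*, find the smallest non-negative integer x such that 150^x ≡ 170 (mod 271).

148

Baby-step giant-step with m = ceil(sqrt(270)) = 17.
Baby table (150^j mod 271 for j=0..16):
  0:1  1:150  2:7  3:237  4:49  5:33  6:72  7:231
  8:233  9:262  10:5  11:208  12:35  13:101  14:245  15:165
  16:89
Giant step factor: 150^(-17) ≡ 42 (mod 271).
Scan 170·42^i mod 271 for i = 0, 1, …:
  i=0: 170   i=1: 94   i=2: 154   i=3: 235
  i=4: 114   i=5: 181   i=6: 14   i=7: 46
  i=8: 35
Match at i=8, j=12: x = 8·17 + 12 = 148.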